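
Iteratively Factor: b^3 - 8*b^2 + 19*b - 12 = (b - 4)*(b^2 - 4*b + 3) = (b - 4)*(b - 1)*(b - 3)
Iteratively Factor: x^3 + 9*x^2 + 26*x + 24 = (x + 3)*(x^2 + 6*x + 8) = (x + 3)*(x + 4)*(x + 2)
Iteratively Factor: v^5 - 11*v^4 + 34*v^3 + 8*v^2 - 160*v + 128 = (v - 1)*(v^4 - 10*v^3 + 24*v^2 + 32*v - 128) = (v - 4)*(v - 1)*(v^3 - 6*v^2 + 32) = (v - 4)^2*(v - 1)*(v^2 - 2*v - 8) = (v - 4)^2*(v - 1)*(v + 2)*(v - 4)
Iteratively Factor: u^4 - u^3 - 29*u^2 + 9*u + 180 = (u - 5)*(u^3 + 4*u^2 - 9*u - 36) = (u - 5)*(u + 4)*(u^2 - 9) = (u - 5)*(u + 3)*(u + 4)*(u - 3)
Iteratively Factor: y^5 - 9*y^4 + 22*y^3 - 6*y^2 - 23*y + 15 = (y - 1)*(y^4 - 8*y^3 + 14*y^2 + 8*y - 15) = (y - 1)*(y + 1)*(y^3 - 9*y^2 + 23*y - 15) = (y - 5)*(y - 1)*(y + 1)*(y^2 - 4*y + 3) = (y - 5)*(y - 3)*(y - 1)*(y + 1)*(y - 1)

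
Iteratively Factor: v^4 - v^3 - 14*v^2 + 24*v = (v - 2)*(v^3 + v^2 - 12*v) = (v - 3)*(v - 2)*(v^2 + 4*v) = (v - 3)*(v - 2)*(v + 4)*(v)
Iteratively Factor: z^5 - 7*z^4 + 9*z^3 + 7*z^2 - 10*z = (z)*(z^4 - 7*z^3 + 9*z^2 + 7*z - 10) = z*(z - 1)*(z^3 - 6*z^2 + 3*z + 10) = z*(z - 5)*(z - 1)*(z^2 - z - 2) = z*(z - 5)*(z - 1)*(z + 1)*(z - 2)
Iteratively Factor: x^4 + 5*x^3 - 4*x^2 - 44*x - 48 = (x + 2)*(x^3 + 3*x^2 - 10*x - 24) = (x + 2)^2*(x^2 + x - 12) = (x - 3)*(x + 2)^2*(x + 4)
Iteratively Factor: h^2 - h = (h - 1)*(h)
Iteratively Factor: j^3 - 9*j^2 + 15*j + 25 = (j - 5)*(j^2 - 4*j - 5) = (j - 5)*(j + 1)*(j - 5)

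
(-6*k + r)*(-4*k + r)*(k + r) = 24*k^3 + 14*k^2*r - 9*k*r^2 + r^3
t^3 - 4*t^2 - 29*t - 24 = (t - 8)*(t + 1)*(t + 3)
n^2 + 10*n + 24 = (n + 4)*(n + 6)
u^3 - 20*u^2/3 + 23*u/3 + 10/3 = (u - 5)*(u - 2)*(u + 1/3)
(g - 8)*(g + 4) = g^2 - 4*g - 32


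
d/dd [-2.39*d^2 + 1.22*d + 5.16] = 1.22 - 4.78*d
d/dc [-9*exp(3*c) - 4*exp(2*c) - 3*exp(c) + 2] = (-27*exp(2*c) - 8*exp(c) - 3)*exp(c)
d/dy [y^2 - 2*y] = 2*y - 2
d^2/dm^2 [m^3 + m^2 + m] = 6*m + 2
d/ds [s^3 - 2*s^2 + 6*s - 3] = 3*s^2 - 4*s + 6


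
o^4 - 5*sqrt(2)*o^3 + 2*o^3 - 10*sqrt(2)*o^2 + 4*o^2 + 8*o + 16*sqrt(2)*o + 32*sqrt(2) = (o + 2)*(o - 4*sqrt(2))*(o - 2*sqrt(2))*(o + sqrt(2))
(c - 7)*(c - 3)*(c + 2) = c^3 - 8*c^2 + c + 42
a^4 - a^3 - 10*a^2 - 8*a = a*(a - 4)*(a + 1)*(a + 2)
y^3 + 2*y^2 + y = y*(y + 1)^2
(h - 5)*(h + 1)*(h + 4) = h^3 - 21*h - 20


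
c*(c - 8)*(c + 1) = c^3 - 7*c^2 - 8*c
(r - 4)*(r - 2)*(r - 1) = r^3 - 7*r^2 + 14*r - 8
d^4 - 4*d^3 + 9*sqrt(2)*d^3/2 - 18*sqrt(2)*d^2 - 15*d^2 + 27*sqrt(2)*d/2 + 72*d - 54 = (d - 3)*(d - 1)*(d - 3*sqrt(2)/2)*(d + 6*sqrt(2))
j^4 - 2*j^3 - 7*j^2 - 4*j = j*(j - 4)*(-I*j - I)*(I*j + I)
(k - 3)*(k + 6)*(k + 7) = k^3 + 10*k^2 + 3*k - 126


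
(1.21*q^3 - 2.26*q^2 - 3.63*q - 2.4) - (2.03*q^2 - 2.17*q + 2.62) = 1.21*q^3 - 4.29*q^2 - 1.46*q - 5.02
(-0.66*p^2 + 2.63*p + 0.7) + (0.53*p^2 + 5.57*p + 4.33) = -0.13*p^2 + 8.2*p + 5.03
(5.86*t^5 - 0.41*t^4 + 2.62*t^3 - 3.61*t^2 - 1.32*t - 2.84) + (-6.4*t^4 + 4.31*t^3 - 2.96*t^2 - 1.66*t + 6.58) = 5.86*t^5 - 6.81*t^4 + 6.93*t^3 - 6.57*t^2 - 2.98*t + 3.74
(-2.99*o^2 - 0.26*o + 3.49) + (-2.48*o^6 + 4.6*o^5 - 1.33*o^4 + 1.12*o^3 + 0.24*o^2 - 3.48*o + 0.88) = -2.48*o^6 + 4.6*o^5 - 1.33*o^4 + 1.12*o^3 - 2.75*o^2 - 3.74*o + 4.37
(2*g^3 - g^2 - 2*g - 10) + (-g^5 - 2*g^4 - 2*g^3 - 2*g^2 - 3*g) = -g^5 - 2*g^4 - 3*g^2 - 5*g - 10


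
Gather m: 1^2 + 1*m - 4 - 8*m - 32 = -7*m - 35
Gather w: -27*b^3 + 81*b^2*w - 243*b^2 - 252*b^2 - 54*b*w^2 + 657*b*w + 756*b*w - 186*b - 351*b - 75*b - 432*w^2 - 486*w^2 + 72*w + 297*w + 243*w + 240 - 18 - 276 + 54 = -27*b^3 - 495*b^2 - 612*b + w^2*(-54*b - 918) + w*(81*b^2 + 1413*b + 612)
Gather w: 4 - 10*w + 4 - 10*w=8 - 20*w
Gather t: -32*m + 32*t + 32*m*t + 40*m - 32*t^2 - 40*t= 8*m - 32*t^2 + t*(32*m - 8)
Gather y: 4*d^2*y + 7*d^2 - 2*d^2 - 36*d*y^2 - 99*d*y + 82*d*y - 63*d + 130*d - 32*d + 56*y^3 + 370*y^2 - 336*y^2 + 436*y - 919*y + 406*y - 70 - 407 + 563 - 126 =5*d^2 + 35*d + 56*y^3 + y^2*(34 - 36*d) + y*(4*d^2 - 17*d - 77) - 40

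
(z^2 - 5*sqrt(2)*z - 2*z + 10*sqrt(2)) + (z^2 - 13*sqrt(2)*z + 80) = 2*z^2 - 18*sqrt(2)*z - 2*z + 10*sqrt(2) + 80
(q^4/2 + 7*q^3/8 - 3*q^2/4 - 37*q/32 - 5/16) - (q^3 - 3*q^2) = q^4/2 - q^3/8 + 9*q^2/4 - 37*q/32 - 5/16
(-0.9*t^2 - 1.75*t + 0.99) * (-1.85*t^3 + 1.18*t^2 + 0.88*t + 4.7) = 1.665*t^5 + 2.1755*t^4 - 4.6885*t^3 - 4.6018*t^2 - 7.3538*t + 4.653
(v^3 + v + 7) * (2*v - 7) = 2*v^4 - 7*v^3 + 2*v^2 + 7*v - 49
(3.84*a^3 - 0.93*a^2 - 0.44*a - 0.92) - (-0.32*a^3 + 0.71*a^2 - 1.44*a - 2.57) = 4.16*a^3 - 1.64*a^2 + 1.0*a + 1.65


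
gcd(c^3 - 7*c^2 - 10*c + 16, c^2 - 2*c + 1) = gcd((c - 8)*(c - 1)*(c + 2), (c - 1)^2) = c - 1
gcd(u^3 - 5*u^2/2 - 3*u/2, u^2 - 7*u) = u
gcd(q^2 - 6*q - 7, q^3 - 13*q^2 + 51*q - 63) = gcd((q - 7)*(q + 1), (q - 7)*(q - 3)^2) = q - 7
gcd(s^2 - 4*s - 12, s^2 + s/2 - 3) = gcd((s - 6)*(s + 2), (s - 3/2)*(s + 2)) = s + 2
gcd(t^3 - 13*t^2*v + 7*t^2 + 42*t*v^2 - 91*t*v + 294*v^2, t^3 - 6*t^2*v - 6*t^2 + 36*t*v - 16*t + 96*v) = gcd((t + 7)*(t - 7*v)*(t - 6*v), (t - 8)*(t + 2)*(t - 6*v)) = t - 6*v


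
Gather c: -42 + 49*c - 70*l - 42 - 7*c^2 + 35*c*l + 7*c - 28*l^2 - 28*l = -7*c^2 + c*(35*l + 56) - 28*l^2 - 98*l - 84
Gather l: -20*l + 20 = 20 - 20*l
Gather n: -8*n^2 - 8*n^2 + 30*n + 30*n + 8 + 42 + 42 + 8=-16*n^2 + 60*n + 100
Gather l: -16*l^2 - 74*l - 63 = -16*l^2 - 74*l - 63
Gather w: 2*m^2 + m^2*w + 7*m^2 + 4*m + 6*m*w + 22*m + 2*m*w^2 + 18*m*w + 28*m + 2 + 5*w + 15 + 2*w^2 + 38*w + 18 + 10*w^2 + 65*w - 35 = 9*m^2 + 54*m + w^2*(2*m + 12) + w*(m^2 + 24*m + 108)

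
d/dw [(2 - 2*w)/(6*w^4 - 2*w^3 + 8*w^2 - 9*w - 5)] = 4*(9*w^4 - 14*w^3 + 7*w^2 - 8*w + 7)/(36*w^8 - 24*w^7 + 100*w^6 - 140*w^5 + 40*w^4 - 124*w^3 + w^2 + 90*w + 25)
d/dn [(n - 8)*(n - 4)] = 2*n - 12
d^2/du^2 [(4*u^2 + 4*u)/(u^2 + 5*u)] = -32/(u^3 + 15*u^2 + 75*u + 125)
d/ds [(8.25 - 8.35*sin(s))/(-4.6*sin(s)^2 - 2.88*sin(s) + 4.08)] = (-38.41*sin(s)^2 + 75.9*sin(s) - 10.308)*cos(s)/(21.16*sin(s)^4 + 26.496*sin(s)^3 - 29.2416*sin(s)^2 - 23.5008*sin(s) + 16.6464)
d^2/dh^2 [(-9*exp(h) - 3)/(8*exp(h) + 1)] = (15 - 120*exp(h))*exp(h)/(512*exp(3*h) + 192*exp(2*h) + 24*exp(h) + 1)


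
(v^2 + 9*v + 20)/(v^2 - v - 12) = (v^2 + 9*v + 20)/(v^2 - v - 12)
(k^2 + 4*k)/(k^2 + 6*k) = (k + 4)/(k + 6)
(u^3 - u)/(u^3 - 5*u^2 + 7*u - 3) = u*(u + 1)/(u^2 - 4*u + 3)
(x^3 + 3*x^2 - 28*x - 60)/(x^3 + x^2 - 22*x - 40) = (x + 6)/(x + 4)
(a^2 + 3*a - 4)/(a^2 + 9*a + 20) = (a - 1)/(a + 5)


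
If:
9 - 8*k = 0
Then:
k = 9/8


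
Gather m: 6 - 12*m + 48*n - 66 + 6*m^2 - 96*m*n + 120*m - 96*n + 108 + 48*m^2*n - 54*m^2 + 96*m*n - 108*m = m^2*(48*n - 48) - 48*n + 48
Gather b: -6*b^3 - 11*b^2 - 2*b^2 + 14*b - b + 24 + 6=-6*b^3 - 13*b^2 + 13*b + 30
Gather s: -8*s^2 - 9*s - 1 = -8*s^2 - 9*s - 1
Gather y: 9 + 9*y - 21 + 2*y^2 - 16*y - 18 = 2*y^2 - 7*y - 30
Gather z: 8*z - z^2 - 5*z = -z^2 + 3*z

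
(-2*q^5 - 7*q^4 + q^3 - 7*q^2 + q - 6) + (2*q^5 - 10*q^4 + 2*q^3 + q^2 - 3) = -17*q^4 + 3*q^3 - 6*q^2 + q - 9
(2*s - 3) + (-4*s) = -2*s - 3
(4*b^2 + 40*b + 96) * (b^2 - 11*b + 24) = 4*b^4 - 4*b^3 - 248*b^2 - 96*b + 2304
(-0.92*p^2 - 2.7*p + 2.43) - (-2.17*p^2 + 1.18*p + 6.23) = 1.25*p^2 - 3.88*p - 3.8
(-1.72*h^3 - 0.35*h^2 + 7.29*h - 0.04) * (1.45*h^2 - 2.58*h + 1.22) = -2.494*h^5 + 3.9301*h^4 + 9.3751*h^3 - 19.2932*h^2 + 8.997*h - 0.0488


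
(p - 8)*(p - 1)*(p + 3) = p^3 - 6*p^2 - 19*p + 24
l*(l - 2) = l^2 - 2*l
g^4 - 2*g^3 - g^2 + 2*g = g*(g - 2)*(g - 1)*(g + 1)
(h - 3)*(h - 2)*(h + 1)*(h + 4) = h^4 - 15*h^2 + 10*h + 24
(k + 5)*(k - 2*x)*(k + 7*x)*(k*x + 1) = k^4*x + 5*k^3*x^2 + 5*k^3*x + k^3 - 14*k^2*x^3 + 25*k^2*x^2 + 5*k^2*x + 5*k^2 - 70*k*x^3 - 14*k*x^2 + 25*k*x - 70*x^2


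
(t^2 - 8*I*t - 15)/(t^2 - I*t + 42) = (t^2 - 8*I*t - 15)/(t^2 - I*t + 42)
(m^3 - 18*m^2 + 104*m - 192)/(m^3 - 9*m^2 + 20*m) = (m^2 - 14*m + 48)/(m*(m - 5))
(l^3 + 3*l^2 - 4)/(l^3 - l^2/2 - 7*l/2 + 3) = 2*(l + 2)/(2*l - 3)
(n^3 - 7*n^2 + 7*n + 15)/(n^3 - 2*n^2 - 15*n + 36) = (n^2 - 4*n - 5)/(n^2 + n - 12)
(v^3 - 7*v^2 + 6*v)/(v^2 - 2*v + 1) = v*(v - 6)/(v - 1)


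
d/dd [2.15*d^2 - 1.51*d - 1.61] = 4.3*d - 1.51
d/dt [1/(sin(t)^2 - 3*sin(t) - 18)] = (3 - 2*sin(t))*cos(t)/((sin(t) - 6)^2*(sin(t) + 3)^2)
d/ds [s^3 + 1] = 3*s^2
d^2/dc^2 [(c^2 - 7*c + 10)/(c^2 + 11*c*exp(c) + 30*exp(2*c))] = (-(2*(2*c - 7)*(11*c*exp(c) + 2*c + 60*exp(2*c) + 11*exp(c)) + (c^2 - 7*c + 10)*(11*c*exp(c) + 120*exp(2*c) + 22*exp(c) + 2))*(c^2 + 11*c*exp(c) + 30*exp(2*c)) + 2*(c^2 - 7*c + 10)*(11*c*exp(c) + 2*c + 60*exp(2*c) + 11*exp(c))^2 + 2*(c^2 + 11*c*exp(c) + 30*exp(2*c))^2)/(c^2 + 11*c*exp(c) + 30*exp(2*c))^3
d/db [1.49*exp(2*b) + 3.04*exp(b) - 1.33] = (2.98*exp(b) + 3.04)*exp(b)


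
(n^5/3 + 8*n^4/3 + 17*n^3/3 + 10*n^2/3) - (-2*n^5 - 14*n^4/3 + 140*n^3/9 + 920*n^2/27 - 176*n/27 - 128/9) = 7*n^5/3 + 22*n^4/3 - 89*n^3/9 - 830*n^2/27 + 176*n/27 + 128/9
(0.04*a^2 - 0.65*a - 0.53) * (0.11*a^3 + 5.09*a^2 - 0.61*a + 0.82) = 0.0044*a^5 + 0.1321*a^4 - 3.3912*a^3 - 2.2684*a^2 - 0.2097*a - 0.4346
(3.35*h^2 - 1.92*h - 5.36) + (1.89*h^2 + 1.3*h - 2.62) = 5.24*h^2 - 0.62*h - 7.98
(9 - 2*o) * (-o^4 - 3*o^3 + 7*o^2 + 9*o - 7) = 2*o^5 - 3*o^4 - 41*o^3 + 45*o^2 + 95*o - 63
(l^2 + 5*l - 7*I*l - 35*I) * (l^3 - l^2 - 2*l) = l^5 + 4*l^4 - 7*I*l^4 - 7*l^3 - 28*I*l^3 - 10*l^2 + 49*I*l^2 + 70*I*l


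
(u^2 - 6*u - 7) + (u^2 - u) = 2*u^2 - 7*u - 7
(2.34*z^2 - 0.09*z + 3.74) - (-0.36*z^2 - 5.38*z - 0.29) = 2.7*z^2 + 5.29*z + 4.03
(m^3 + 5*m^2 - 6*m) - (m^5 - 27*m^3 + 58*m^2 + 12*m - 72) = -m^5 + 28*m^3 - 53*m^2 - 18*m + 72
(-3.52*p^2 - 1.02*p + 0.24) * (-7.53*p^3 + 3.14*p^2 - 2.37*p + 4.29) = 26.5056*p^5 - 3.3722*p^4 + 3.3324*p^3 - 11.9298*p^2 - 4.9446*p + 1.0296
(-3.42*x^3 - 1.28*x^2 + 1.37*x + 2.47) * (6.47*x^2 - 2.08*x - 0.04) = -22.1274*x^5 - 1.168*x^4 + 11.6631*x^3 + 13.1825*x^2 - 5.1924*x - 0.0988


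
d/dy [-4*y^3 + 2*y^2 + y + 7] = -12*y^2 + 4*y + 1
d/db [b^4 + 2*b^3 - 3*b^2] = 2*b*(2*b^2 + 3*b - 3)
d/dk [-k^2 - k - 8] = -2*k - 1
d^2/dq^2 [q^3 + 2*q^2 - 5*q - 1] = 6*q + 4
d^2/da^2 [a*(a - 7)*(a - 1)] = 6*a - 16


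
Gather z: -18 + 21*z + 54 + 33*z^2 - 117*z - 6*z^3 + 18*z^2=-6*z^3 + 51*z^2 - 96*z + 36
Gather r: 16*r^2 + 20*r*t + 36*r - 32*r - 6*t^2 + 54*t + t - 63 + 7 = 16*r^2 + r*(20*t + 4) - 6*t^2 + 55*t - 56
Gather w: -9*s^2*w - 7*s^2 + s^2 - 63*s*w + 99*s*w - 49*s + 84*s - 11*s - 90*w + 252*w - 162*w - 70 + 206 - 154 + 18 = -6*s^2 + 24*s + w*(-9*s^2 + 36*s)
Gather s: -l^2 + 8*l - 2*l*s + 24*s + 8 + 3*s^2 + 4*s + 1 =-l^2 + 8*l + 3*s^2 + s*(28 - 2*l) + 9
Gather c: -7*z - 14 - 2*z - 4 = -9*z - 18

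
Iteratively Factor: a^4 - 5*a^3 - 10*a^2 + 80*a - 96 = (a - 4)*(a^3 - a^2 - 14*a + 24) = (a - 4)*(a - 3)*(a^2 + 2*a - 8) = (a - 4)*(a - 3)*(a - 2)*(a + 4)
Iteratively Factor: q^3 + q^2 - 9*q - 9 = (q + 1)*(q^2 - 9) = (q - 3)*(q + 1)*(q + 3)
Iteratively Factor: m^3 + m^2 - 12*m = (m + 4)*(m^2 - 3*m) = (m - 3)*(m + 4)*(m)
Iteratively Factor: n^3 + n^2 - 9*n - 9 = (n + 1)*(n^2 - 9) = (n - 3)*(n + 1)*(n + 3)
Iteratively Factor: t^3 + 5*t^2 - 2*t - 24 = (t + 4)*(t^2 + t - 6) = (t + 3)*(t + 4)*(t - 2)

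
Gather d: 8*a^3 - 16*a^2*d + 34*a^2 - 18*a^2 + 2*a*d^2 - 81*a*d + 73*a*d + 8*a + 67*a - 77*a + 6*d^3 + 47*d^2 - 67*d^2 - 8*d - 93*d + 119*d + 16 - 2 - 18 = 8*a^3 + 16*a^2 - 2*a + 6*d^3 + d^2*(2*a - 20) + d*(-16*a^2 - 8*a + 18) - 4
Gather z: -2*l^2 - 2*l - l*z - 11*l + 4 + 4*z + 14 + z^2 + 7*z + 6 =-2*l^2 - 13*l + z^2 + z*(11 - l) + 24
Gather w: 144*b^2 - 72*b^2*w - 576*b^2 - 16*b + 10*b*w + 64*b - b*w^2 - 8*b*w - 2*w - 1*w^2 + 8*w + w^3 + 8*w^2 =-432*b^2 + 48*b + w^3 + w^2*(7 - b) + w*(-72*b^2 + 2*b + 6)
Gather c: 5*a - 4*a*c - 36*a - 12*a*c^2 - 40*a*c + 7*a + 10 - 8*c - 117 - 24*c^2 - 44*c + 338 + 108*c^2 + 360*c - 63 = -24*a + c^2*(84 - 12*a) + c*(308 - 44*a) + 168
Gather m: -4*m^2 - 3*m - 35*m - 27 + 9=-4*m^2 - 38*m - 18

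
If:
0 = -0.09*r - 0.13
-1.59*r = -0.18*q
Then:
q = -12.76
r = -1.44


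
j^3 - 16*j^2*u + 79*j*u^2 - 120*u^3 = (j - 8*u)*(j - 5*u)*(j - 3*u)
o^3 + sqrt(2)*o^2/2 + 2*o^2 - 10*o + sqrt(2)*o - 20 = (o + 2)*(o - 2*sqrt(2))*(o + 5*sqrt(2)/2)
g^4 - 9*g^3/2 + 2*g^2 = g^2*(g - 4)*(g - 1/2)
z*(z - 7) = z^2 - 7*z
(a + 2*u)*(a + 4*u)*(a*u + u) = a^3*u + 6*a^2*u^2 + a^2*u + 8*a*u^3 + 6*a*u^2 + 8*u^3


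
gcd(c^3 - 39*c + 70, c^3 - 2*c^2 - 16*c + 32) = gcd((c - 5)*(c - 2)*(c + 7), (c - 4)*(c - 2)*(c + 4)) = c - 2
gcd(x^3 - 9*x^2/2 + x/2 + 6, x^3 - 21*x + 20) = x - 4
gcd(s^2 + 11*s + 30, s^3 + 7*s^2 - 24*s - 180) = s + 6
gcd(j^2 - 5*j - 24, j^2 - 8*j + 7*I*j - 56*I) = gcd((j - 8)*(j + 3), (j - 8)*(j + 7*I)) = j - 8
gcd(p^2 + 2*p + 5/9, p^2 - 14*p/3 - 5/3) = p + 1/3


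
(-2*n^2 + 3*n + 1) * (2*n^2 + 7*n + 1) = -4*n^4 - 8*n^3 + 21*n^2 + 10*n + 1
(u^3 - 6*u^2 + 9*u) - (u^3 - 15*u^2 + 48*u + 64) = 9*u^2 - 39*u - 64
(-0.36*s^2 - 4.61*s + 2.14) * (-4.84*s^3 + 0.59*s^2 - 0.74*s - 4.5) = 1.7424*s^5 + 22.1*s^4 - 12.8111*s^3 + 6.294*s^2 + 19.1614*s - 9.63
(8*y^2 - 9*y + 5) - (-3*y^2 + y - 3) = 11*y^2 - 10*y + 8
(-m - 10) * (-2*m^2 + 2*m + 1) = 2*m^3 + 18*m^2 - 21*m - 10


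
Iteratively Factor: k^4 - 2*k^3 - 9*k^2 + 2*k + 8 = (k + 1)*(k^3 - 3*k^2 - 6*k + 8) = (k - 1)*(k + 1)*(k^2 - 2*k - 8) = (k - 1)*(k + 1)*(k + 2)*(k - 4)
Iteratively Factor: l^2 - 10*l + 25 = (l - 5)*(l - 5)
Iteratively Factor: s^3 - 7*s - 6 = (s + 2)*(s^2 - 2*s - 3) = (s + 1)*(s + 2)*(s - 3)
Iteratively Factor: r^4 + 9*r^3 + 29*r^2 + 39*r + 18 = (r + 3)*(r^3 + 6*r^2 + 11*r + 6) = (r + 2)*(r + 3)*(r^2 + 4*r + 3) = (r + 1)*(r + 2)*(r + 3)*(r + 3)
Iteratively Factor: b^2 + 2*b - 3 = (b - 1)*(b + 3)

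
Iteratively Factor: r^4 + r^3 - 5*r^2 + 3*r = (r - 1)*(r^3 + 2*r^2 - 3*r) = (r - 1)^2*(r^2 + 3*r) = (r - 1)^2*(r + 3)*(r)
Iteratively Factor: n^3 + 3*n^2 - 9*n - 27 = (n - 3)*(n^2 + 6*n + 9) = (n - 3)*(n + 3)*(n + 3)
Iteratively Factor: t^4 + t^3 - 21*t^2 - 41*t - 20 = (t + 1)*(t^3 - 21*t - 20) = (t + 1)*(t + 4)*(t^2 - 4*t - 5) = (t - 5)*(t + 1)*(t + 4)*(t + 1)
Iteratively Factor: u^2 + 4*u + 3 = (u + 3)*(u + 1)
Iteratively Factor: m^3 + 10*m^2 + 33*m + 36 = (m + 3)*(m^2 + 7*m + 12) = (m + 3)^2*(m + 4)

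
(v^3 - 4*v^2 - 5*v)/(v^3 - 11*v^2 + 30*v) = (v + 1)/(v - 6)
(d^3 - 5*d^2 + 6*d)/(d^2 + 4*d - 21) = d*(d - 2)/(d + 7)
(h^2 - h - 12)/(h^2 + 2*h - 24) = (h + 3)/(h + 6)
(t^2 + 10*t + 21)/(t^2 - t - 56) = (t + 3)/(t - 8)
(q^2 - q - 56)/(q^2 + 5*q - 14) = (q - 8)/(q - 2)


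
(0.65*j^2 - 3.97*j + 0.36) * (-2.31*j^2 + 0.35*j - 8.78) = -1.5015*j^4 + 9.3982*j^3 - 7.9281*j^2 + 34.9826*j - 3.1608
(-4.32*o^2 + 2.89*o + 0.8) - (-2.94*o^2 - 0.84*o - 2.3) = -1.38*o^2 + 3.73*o + 3.1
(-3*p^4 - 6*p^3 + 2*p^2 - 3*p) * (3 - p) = 3*p^5 - 3*p^4 - 20*p^3 + 9*p^2 - 9*p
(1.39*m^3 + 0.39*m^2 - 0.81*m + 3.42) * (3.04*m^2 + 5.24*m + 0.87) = 4.2256*m^5 + 8.4692*m^4 + 0.7905*m^3 + 6.4917*m^2 + 17.2161*m + 2.9754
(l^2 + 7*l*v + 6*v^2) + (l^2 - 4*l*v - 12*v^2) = 2*l^2 + 3*l*v - 6*v^2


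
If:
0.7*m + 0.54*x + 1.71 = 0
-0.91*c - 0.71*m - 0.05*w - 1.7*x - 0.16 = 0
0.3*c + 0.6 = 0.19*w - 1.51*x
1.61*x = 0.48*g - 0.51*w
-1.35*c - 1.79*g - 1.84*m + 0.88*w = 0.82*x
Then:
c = 1.96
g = 2.69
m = -2.18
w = 3.59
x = -0.34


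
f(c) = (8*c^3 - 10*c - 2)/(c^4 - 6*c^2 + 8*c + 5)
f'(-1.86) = -3.45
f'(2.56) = -0.53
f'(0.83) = 0.85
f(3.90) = 2.46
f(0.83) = -0.72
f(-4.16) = -3.20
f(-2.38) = 5.40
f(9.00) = 0.93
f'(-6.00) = -0.39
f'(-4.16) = -1.98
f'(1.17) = 2.85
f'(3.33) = -0.97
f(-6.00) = -1.61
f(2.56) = 3.66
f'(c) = (24*c^2 - 10)/(c^4 - 6*c^2 + 8*c + 5) + (-4*c^3 + 12*c - 8)*(8*c^3 - 10*c - 2)/(c^4 - 6*c^2 + 8*c + 5)^2 = 2*((12*c^2 - 5)*(c^4 - 6*c^2 + 8*c + 5) + 4*(-4*c^3 + 5*c + 1)*(c^3 - 3*c + 2))/(c^4 - 6*c^2 + 8*c + 5)^2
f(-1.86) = 1.87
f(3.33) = 2.95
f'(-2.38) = -13.78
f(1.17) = -0.11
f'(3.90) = -0.75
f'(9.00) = -0.11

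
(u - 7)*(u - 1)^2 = u^3 - 9*u^2 + 15*u - 7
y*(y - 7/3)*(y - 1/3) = y^3 - 8*y^2/3 + 7*y/9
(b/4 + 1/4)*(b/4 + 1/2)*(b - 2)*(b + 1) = b^4/16 + b^3/8 - 3*b^2/16 - b/2 - 1/4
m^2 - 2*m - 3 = (m - 3)*(m + 1)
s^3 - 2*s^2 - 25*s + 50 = (s - 5)*(s - 2)*(s + 5)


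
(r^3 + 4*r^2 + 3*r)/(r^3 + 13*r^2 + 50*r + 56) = r*(r^2 + 4*r + 3)/(r^3 + 13*r^2 + 50*r + 56)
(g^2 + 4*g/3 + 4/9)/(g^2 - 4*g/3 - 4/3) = (g + 2/3)/(g - 2)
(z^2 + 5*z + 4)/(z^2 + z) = (z + 4)/z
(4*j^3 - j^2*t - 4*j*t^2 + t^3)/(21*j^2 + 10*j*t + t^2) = (4*j^3 - j^2*t - 4*j*t^2 + t^3)/(21*j^2 + 10*j*t + t^2)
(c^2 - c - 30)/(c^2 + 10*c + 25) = (c - 6)/(c + 5)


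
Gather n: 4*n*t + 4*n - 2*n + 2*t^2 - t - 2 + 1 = n*(4*t + 2) + 2*t^2 - t - 1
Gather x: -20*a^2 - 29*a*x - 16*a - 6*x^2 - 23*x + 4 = -20*a^2 - 16*a - 6*x^2 + x*(-29*a - 23) + 4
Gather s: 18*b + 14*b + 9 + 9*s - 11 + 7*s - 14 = 32*b + 16*s - 16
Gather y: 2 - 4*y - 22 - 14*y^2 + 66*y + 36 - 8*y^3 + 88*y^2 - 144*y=-8*y^3 + 74*y^2 - 82*y + 16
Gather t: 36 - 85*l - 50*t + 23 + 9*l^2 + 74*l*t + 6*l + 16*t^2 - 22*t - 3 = 9*l^2 - 79*l + 16*t^2 + t*(74*l - 72) + 56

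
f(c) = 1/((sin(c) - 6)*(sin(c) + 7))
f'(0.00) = 0.00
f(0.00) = -0.02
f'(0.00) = 0.00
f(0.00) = -0.02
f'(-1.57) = 0.00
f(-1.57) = -0.02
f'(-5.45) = -0.00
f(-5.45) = -0.02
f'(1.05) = -0.00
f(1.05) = -0.02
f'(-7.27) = 0.00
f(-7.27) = -0.02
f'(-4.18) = 0.00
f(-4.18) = -0.02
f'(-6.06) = -0.00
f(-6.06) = -0.02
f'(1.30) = -0.00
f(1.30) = -0.02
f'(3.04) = 0.00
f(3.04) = -0.02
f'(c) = -cos(c)/((sin(c) - 6)*(sin(c) + 7)^2) - cos(c)/((sin(c) - 6)^2*(sin(c) + 7)) = -(sin(2*c) + cos(c))/((sin(c) - 6)^2*(sin(c) + 7)^2)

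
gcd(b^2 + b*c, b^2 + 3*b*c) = b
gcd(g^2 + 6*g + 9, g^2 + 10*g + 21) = g + 3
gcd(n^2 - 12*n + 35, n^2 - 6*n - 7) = n - 7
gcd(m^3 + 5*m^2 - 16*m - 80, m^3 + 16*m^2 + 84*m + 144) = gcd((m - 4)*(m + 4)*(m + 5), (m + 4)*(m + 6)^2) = m + 4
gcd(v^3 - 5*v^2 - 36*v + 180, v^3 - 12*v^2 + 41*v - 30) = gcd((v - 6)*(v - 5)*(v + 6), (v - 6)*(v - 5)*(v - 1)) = v^2 - 11*v + 30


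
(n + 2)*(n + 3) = n^2 + 5*n + 6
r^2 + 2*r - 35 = (r - 5)*(r + 7)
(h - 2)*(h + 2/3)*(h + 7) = h^3 + 17*h^2/3 - 32*h/3 - 28/3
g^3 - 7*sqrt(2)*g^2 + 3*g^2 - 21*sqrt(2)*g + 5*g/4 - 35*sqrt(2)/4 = (g + 1/2)*(g + 5/2)*(g - 7*sqrt(2))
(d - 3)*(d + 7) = d^2 + 4*d - 21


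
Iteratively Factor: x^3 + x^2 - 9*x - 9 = (x + 3)*(x^2 - 2*x - 3) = (x - 3)*(x + 3)*(x + 1)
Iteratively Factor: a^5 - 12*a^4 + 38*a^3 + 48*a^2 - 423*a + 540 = (a - 5)*(a^4 - 7*a^3 + 3*a^2 + 63*a - 108) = (a - 5)*(a - 3)*(a^3 - 4*a^2 - 9*a + 36) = (a - 5)*(a - 4)*(a - 3)*(a^2 - 9) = (a - 5)*(a - 4)*(a - 3)^2*(a + 3)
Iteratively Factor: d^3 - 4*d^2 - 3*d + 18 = (d + 2)*(d^2 - 6*d + 9) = (d - 3)*(d + 2)*(d - 3)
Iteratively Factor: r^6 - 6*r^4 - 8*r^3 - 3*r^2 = (r)*(r^5 - 6*r^3 - 8*r^2 - 3*r) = r^2*(r^4 - 6*r^2 - 8*r - 3) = r^2*(r - 3)*(r^3 + 3*r^2 + 3*r + 1) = r^2*(r - 3)*(r + 1)*(r^2 + 2*r + 1) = r^2*(r - 3)*(r + 1)^2*(r + 1)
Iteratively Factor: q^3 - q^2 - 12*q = (q)*(q^2 - q - 12) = q*(q - 4)*(q + 3)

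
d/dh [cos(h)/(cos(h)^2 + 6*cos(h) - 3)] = (cos(h)^2 + 3)*sin(h)/(cos(h)^2 + 6*cos(h) - 3)^2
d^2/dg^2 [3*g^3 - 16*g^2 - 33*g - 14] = 18*g - 32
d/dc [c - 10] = 1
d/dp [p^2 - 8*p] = 2*p - 8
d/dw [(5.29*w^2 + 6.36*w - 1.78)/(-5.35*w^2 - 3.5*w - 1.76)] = (15.511*w^2 - 37.6668*w - 17.4236)/(28.6225*w^4 + 37.45*w^3 + 31.082*w^2 + 12.32*w + 3.0976)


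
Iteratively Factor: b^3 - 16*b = (b + 4)*(b^2 - 4*b) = b*(b + 4)*(b - 4)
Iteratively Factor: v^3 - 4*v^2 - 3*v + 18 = (v - 3)*(v^2 - v - 6) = (v - 3)*(v + 2)*(v - 3)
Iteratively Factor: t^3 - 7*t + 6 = (t + 3)*(t^2 - 3*t + 2) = (t - 2)*(t + 3)*(t - 1)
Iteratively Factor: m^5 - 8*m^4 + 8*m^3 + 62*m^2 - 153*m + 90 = (m - 3)*(m^4 - 5*m^3 - 7*m^2 + 41*m - 30) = (m - 3)*(m - 1)*(m^3 - 4*m^2 - 11*m + 30) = (m - 3)*(m - 1)*(m + 3)*(m^2 - 7*m + 10) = (m - 5)*(m - 3)*(m - 1)*(m + 3)*(m - 2)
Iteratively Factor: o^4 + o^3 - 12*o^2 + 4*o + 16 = (o + 1)*(o^3 - 12*o + 16) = (o + 1)*(o + 4)*(o^2 - 4*o + 4) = (o - 2)*(o + 1)*(o + 4)*(o - 2)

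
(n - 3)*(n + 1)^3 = n^4 - 6*n^2 - 8*n - 3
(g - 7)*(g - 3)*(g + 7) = g^3 - 3*g^2 - 49*g + 147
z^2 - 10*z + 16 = (z - 8)*(z - 2)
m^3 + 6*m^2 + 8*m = m*(m + 2)*(m + 4)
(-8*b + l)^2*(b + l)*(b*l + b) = 64*b^4*l + 64*b^4 + 48*b^3*l^2 + 48*b^3*l - 15*b^2*l^3 - 15*b^2*l^2 + b*l^4 + b*l^3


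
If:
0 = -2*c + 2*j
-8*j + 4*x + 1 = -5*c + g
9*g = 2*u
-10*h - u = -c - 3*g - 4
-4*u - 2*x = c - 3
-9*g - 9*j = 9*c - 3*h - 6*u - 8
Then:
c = 9265/14853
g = 1558/14853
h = 6634/14853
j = 9265/14853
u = 2337/4951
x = 3625/14853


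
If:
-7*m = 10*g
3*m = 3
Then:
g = -7/10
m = 1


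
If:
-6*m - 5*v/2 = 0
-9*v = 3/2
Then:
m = 5/72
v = -1/6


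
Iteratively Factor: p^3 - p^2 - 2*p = (p - 2)*(p^2 + p) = p*(p - 2)*(p + 1)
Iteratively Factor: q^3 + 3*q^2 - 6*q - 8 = (q + 1)*(q^2 + 2*q - 8) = (q + 1)*(q + 4)*(q - 2)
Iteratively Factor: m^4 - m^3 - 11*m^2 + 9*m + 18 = (m - 3)*(m^3 + 2*m^2 - 5*m - 6) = (m - 3)*(m + 1)*(m^2 + m - 6) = (m - 3)*(m - 2)*(m + 1)*(m + 3)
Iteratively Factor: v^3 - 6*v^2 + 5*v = (v)*(v^2 - 6*v + 5) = v*(v - 5)*(v - 1)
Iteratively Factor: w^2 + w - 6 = (w - 2)*(w + 3)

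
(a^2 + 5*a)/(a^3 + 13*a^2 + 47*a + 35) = a/(a^2 + 8*a + 7)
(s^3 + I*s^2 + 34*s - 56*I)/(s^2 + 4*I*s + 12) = (s^2 + 3*I*s + 28)/(s + 6*I)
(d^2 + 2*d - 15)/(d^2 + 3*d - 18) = (d + 5)/(d + 6)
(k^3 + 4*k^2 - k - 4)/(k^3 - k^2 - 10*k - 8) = (k^2 + 3*k - 4)/(k^2 - 2*k - 8)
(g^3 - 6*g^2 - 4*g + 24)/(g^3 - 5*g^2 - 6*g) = (g^2 - 4)/(g*(g + 1))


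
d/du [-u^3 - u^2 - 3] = u*(-3*u - 2)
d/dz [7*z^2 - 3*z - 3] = 14*z - 3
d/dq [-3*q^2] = -6*q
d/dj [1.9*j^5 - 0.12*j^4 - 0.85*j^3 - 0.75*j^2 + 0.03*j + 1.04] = 9.5*j^4 - 0.48*j^3 - 2.55*j^2 - 1.5*j + 0.03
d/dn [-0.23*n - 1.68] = -0.230000000000000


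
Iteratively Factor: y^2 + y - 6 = (y + 3)*(y - 2)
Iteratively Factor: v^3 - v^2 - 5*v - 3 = (v + 1)*(v^2 - 2*v - 3) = (v - 3)*(v + 1)*(v + 1)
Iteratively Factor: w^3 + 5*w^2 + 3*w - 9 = (w - 1)*(w^2 + 6*w + 9) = (w - 1)*(w + 3)*(w + 3)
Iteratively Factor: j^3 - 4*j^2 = (j)*(j^2 - 4*j) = j*(j - 4)*(j)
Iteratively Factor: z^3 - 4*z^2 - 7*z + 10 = (z - 5)*(z^2 + z - 2) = (z - 5)*(z + 2)*(z - 1)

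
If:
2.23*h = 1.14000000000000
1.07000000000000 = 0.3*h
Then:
No Solution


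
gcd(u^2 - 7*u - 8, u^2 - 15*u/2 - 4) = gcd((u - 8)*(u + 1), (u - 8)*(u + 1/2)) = u - 8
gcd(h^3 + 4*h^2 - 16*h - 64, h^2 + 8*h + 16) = h^2 + 8*h + 16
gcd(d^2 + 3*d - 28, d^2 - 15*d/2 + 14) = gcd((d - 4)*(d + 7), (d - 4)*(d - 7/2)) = d - 4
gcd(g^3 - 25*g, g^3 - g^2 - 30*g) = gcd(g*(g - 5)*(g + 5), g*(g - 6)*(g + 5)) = g^2 + 5*g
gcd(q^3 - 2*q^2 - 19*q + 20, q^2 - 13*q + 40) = q - 5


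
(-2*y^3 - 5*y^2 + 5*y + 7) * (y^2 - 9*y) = -2*y^5 + 13*y^4 + 50*y^3 - 38*y^2 - 63*y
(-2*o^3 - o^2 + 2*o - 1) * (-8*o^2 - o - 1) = 16*o^5 + 10*o^4 - 13*o^3 + 7*o^2 - o + 1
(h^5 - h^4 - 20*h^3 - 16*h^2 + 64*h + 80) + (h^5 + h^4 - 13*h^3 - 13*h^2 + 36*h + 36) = 2*h^5 - 33*h^3 - 29*h^2 + 100*h + 116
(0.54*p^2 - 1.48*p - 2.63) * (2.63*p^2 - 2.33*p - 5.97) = 1.4202*p^4 - 5.1506*p^3 - 6.6923*p^2 + 14.9635*p + 15.7011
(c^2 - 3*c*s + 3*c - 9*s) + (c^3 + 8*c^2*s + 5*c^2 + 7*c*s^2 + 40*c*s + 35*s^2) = c^3 + 8*c^2*s + 6*c^2 + 7*c*s^2 + 37*c*s + 3*c + 35*s^2 - 9*s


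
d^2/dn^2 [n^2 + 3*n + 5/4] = 2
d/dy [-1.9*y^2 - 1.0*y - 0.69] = -3.8*y - 1.0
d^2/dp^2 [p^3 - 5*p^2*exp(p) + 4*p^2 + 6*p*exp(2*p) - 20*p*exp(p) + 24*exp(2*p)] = -5*p^2*exp(p) + 24*p*exp(2*p) - 40*p*exp(p) + 6*p + 120*exp(2*p) - 50*exp(p) + 8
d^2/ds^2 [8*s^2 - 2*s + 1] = 16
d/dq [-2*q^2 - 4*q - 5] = -4*q - 4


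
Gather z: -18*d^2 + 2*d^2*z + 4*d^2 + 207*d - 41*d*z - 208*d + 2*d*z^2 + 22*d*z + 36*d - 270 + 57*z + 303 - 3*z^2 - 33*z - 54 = -14*d^2 + 35*d + z^2*(2*d - 3) + z*(2*d^2 - 19*d + 24) - 21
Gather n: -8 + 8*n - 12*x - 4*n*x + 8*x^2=n*(8 - 4*x) + 8*x^2 - 12*x - 8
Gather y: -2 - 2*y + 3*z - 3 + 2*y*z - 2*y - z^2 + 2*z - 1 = y*(2*z - 4) - z^2 + 5*z - 6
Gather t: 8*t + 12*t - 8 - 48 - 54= 20*t - 110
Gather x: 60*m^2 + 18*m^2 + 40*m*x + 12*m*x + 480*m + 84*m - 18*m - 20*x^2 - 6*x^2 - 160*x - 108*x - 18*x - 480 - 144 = 78*m^2 + 546*m - 26*x^2 + x*(52*m - 286) - 624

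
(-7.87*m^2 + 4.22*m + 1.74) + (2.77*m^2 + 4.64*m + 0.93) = -5.1*m^2 + 8.86*m + 2.67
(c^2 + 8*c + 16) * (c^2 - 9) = c^4 + 8*c^3 + 7*c^2 - 72*c - 144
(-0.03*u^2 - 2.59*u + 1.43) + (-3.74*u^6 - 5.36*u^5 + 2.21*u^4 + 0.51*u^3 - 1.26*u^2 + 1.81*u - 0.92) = -3.74*u^6 - 5.36*u^5 + 2.21*u^4 + 0.51*u^3 - 1.29*u^2 - 0.78*u + 0.51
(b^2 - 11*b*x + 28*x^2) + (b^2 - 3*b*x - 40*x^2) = 2*b^2 - 14*b*x - 12*x^2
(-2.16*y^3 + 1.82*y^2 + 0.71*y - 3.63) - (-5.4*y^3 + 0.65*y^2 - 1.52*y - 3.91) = 3.24*y^3 + 1.17*y^2 + 2.23*y + 0.28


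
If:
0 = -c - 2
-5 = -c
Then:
No Solution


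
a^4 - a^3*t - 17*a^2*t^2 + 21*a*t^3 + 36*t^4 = (a - 3*t)^2*(a + t)*(a + 4*t)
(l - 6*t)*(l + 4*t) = l^2 - 2*l*t - 24*t^2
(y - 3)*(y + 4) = y^2 + y - 12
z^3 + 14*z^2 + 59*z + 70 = (z + 2)*(z + 5)*(z + 7)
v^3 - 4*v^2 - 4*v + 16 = (v - 4)*(v - 2)*(v + 2)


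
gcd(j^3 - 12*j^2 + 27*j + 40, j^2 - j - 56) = j - 8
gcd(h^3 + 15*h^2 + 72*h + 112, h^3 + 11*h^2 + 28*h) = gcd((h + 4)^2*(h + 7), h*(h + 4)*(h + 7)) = h^2 + 11*h + 28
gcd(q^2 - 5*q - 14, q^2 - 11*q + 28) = q - 7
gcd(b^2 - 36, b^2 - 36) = b^2 - 36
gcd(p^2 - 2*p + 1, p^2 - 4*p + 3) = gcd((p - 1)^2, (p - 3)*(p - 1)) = p - 1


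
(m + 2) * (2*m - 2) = 2*m^2 + 2*m - 4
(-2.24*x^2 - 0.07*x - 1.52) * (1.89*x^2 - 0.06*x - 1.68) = -4.2336*x^4 + 0.00210000000000002*x^3 + 0.894600000000001*x^2 + 0.2088*x + 2.5536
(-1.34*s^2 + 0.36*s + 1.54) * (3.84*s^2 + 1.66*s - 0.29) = -5.1456*s^4 - 0.842*s^3 + 6.8998*s^2 + 2.452*s - 0.4466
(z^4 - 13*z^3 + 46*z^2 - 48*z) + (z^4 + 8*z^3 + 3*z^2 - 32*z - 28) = 2*z^4 - 5*z^3 + 49*z^2 - 80*z - 28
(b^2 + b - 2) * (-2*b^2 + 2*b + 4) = -2*b^4 + 10*b^2 - 8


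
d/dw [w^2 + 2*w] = 2*w + 2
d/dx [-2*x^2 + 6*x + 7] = 6 - 4*x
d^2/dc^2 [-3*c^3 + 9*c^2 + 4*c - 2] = 18 - 18*c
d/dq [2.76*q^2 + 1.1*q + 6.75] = 5.52*q + 1.1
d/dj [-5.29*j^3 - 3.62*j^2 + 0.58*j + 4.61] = -15.87*j^2 - 7.24*j + 0.58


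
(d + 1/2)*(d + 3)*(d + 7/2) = d^3 + 7*d^2 + 55*d/4 + 21/4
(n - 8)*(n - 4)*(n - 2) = n^3 - 14*n^2 + 56*n - 64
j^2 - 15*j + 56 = (j - 8)*(j - 7)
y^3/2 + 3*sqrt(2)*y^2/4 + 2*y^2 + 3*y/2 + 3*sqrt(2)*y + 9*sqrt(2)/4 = (y/2 + 1/2)*(y + 3)*(y + 3*sqrt(2)/2)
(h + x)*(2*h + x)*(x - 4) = 2*h^2*x - 8*h^2 + 3*h*x^2 - 12*h*x + x^3 - 4*x^2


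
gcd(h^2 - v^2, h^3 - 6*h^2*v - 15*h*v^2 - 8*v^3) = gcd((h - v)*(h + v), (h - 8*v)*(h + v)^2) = h + v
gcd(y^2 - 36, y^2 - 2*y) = 1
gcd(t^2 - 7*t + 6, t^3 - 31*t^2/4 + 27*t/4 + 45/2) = t - 6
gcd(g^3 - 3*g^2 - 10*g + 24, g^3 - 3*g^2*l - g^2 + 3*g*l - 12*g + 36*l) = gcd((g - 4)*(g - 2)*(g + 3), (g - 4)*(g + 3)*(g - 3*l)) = g^2 - g - 12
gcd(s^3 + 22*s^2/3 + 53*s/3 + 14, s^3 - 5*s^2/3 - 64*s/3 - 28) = s^2 + 13*s/3 + 14/3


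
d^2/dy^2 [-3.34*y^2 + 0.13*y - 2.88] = -6.68000000000000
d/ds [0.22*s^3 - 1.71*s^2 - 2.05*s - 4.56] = 0.66*s^2 - 3.42*s - 2.05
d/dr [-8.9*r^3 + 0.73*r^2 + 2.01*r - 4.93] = -26.7*r^2 + 1.46*r + 2.01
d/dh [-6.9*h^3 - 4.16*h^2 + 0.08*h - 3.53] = -20.7*h^2 - 8.32*h + 0.08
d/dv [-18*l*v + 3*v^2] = -18*l + 6*v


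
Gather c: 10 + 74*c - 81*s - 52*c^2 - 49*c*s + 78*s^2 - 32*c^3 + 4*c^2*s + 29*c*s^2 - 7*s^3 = -32*c^3 + c^2*(4*s - 52) + c*(29*s^2 - 49*s + 74) - 7*s^3 + 78*s^2 - 81*s + 10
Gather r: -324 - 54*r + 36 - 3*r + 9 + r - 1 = -56*r - 280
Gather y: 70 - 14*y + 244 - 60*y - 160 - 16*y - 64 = 90 - 90*y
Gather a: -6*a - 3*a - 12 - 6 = -9*a - 18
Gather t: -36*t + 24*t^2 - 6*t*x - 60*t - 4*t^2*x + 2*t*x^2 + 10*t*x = t^2*(24 - 4*x) + t*(2*x^2 + 4*x - 96)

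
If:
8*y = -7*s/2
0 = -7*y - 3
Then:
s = 48/49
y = -3/7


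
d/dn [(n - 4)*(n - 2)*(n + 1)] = 3*n^2 - 10*n + 2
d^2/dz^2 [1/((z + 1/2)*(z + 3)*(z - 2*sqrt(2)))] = 4*(4*(z + 3)^2*(z - 2*sqrt(2))^2 + 2*(z + 3)^2*(z - 2*sqrt(2))*(2*z + 1) + (z + 3)^2*(2*z + 1)^2 + 2*(z + 3)*(z - 2*sqrt(2))^2*(2*z + 1) + (z + 3)*(z - 2*sqrt(2))*(2*z + 1)^2 + (z - 2*sqrt(2))^2*(2*z + 1)^2)/((z + 3)^3*(z - 2*sqrt(2))^3*(2*z + 1)^3)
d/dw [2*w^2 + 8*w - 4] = 4*w + 8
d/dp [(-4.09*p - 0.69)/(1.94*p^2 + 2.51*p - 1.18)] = (7.9346*p^2 + 2.6772*p + 6.5581)/(3.7636*p^4 + 9.7388*p^3 + 1.7217*p^2 - 5.9236*p + 1.3924)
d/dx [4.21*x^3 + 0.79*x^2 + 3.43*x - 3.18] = 12.63*x^2 + 1.58*x + 3.43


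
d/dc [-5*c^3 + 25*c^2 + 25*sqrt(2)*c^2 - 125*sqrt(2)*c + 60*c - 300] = -15*c^2 + 50*c + 50*sqrt(2)*c - 125*sqrt(2) + 60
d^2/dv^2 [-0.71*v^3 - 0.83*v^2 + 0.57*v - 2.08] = -4.26*v - 1.66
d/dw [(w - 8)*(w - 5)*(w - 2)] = 3*w^2 - 30*w + 66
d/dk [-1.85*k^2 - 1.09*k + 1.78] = -3.7*k - 1.09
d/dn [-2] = 0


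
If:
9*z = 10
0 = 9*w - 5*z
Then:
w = 50/81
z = 10/9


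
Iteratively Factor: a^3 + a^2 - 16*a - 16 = (a + 4)*(a^2 - 3*a - 4) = (a - 4)*(a + 4)*(a + 1)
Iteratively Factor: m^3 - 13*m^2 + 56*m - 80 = (m - 4)*(m^2 - 9*m + 20) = (m - 5)*(m - 4)*(m - 4)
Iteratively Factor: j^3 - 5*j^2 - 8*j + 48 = (j - 4)*(j^2 - j - 12) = (j - 4)^2*(j + 3)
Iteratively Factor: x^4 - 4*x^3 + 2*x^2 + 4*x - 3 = (x - 1)*(x^3 - 3*x^2 - x + 3) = (x - 1)^2*(x^2 - 2*x - 3) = (x - 1)^2*(x + 1)*(x - 3)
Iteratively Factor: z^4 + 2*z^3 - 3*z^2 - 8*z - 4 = (z + 1)*(z^3 + z^2 - 4*z - 4) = (z + 1)^2*(z^2 - 4) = (z + 1)^2*(z + 2)*(z - 2)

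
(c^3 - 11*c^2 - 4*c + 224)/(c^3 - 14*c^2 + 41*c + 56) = (c + 4)/(c + 1)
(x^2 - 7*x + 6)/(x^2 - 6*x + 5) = (x - 6)/(x - 5)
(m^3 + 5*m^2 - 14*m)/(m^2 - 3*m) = (m^2 + 5*m - 14)/(m - 3)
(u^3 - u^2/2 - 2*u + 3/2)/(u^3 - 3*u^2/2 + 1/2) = (2*u + 3)/(2*u + 1)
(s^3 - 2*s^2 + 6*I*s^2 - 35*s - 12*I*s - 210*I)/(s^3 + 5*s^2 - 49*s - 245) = (s + 6*I)/(s + 7)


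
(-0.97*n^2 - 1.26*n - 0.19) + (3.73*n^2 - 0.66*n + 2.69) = 2.76*n^2 - 1.92*n + 2.5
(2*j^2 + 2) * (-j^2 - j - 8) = -2*j^4 - 2*j^3 - 18*j^2 - 2*j - 16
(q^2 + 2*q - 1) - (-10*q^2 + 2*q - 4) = 11*q^2 + 3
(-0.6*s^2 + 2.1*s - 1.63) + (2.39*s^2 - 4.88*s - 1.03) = 1.79*s^2 - 2.78*s - 2.66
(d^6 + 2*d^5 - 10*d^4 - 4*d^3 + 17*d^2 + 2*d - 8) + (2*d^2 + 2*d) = d^6 + 2*d^5 - 10*d^4 - 4*d^3 + 19*d^2 + 4*d - 8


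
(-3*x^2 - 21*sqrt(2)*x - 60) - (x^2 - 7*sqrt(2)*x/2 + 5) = -4*x^2 - 35*sqrt(2)*x/2 - 65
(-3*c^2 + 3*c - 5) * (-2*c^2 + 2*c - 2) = 6*c^4 - 12*c^3 + 22*c^2 - 16*c + 10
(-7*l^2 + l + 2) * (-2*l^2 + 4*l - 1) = 14*l^4 - 30*l^3 + 7*l^2 + 7*l - 2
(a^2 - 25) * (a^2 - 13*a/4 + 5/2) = a^4 - 13*a^3/4 - 45*a^2/2 + 325*a/4 - 125/2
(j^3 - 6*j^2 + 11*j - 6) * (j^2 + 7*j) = j^5 + j^4 - 31*j^3 + 71*j^2 - 42*j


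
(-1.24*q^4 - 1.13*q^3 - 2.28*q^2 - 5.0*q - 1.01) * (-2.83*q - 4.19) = 3.5092*q^5 + 8.3935*q^4 + 11.1871*q^3 + 23.7032*q^2 + 23.8083*q + 4.2319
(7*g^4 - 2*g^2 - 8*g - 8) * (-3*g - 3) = -21*g^5 - 21*g^4 + 6*g^3 + 30*g^2 + 48*g + 24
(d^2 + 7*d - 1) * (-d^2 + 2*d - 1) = -d^4 - 5*d^3 + 14*d^2 - 9*d + 1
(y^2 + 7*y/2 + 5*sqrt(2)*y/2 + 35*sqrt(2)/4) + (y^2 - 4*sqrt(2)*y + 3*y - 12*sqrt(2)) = 2*y^2 - 3*sqrt(2)*y/2 + 13*y/2 - 13*sqrt(2)/4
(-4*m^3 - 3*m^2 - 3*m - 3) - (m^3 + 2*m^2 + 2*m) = -5*m^3 - 5*m^2 - 5*m - 3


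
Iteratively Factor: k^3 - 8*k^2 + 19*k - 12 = (k - 3)*(k^2 - 5*k + 4) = (k - 4)*(k - 3)*(k - 1)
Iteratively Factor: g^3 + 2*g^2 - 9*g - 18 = (g + 2)*(g^2 - 9) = (g - 3)*(g + 2)*(g + 3)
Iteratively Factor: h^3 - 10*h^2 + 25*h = (h)*(h^2 - 10*h + 25) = h*(h - 5)*(h - 5)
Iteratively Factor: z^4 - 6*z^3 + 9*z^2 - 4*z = (z - 1)*(z^3 - 5*z^2 + 4*z) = (z - 4)*(z - 1)*(z^2 - z) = (z - 4)*(z - 1)^2*(z)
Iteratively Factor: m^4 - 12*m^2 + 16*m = (m)*(m^3 - 12*m + 16) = m*(m + 4)*(m^2 - 4*m + 4) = m*(m - 2)*(m + 4)*(m - 2)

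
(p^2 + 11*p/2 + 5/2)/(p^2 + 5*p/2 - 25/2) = (2*p + 1)/(2*p - 5)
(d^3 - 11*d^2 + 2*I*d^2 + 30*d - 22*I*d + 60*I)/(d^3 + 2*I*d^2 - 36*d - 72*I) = (d - 5)/(d + 6)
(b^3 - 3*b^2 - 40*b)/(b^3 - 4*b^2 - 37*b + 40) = b/(b - 1)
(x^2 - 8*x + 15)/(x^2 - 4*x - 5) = (x - 3)/(x + 1)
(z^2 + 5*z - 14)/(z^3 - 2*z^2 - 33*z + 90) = (z^2 + 5*z - 14)/(z^3 - 2*z^2 - 33*z + 90)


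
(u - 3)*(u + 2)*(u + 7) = u^3 + 6*u^2 - 13*u - 42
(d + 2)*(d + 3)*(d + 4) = d^3 + 9*d^2 + 26*d + 24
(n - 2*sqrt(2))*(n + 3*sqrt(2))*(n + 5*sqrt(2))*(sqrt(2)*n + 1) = sqrt(2)*n^4 + 13*n^3 + 4*sqrt(2)*n^2 - 122*n - 60*sqrt(2)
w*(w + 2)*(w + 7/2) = w^3 + 11*w^2/2 + 7*w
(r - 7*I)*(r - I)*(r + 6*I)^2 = r^4 + 4*I*r^3 + 53*r^2 + 204*I*r + 252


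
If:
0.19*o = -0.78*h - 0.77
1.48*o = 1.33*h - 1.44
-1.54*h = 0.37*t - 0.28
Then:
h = -0.62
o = -1.53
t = 3.32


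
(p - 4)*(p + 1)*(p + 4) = p^3 + p^2 - 16*p - 16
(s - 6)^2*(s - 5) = s^3 - 17*s^2 + 96*s - 180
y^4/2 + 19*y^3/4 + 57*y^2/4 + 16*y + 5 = (y/2 + 1)*(y + 1/2)*(y + 2)*(y + 5)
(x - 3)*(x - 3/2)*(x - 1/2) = x^3 - 5*x^2 + 27*x/4 - 9/4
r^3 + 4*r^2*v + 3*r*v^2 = r*(r + v)*(r + 3*v)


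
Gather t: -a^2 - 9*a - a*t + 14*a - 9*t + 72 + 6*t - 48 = -a^2 + 5*a + t*(-a - 3) + 24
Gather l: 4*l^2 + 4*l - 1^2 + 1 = 4*l^2 + 4*l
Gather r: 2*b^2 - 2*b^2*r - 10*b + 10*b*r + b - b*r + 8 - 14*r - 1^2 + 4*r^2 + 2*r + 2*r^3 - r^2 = 2*b^2 - 9*b + 2*r^3 + 3*r^2 + r*(-2*b^2 + 9*b - 12) + 7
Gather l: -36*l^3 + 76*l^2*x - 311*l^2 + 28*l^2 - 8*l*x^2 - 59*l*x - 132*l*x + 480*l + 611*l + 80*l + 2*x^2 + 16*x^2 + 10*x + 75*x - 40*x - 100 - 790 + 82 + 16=-36*l^3 + l^2*(76*x - 283) + l*(-8*x^2 - 191*x + 1171) + 18*x^2 + 45*x - 792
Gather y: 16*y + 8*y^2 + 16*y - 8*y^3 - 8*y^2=-8*y^3 + 32*y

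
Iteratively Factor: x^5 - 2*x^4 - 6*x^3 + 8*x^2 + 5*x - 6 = (x - 1)*(x^4 - x^3 - 7*x^2 + x + 6) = (x - 3)*(x - 1)*(x^3 + 2*x^2 - x - 2) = (x - 3)*(x - 1)*(x + 2)*(x^2 - 1) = (x - 3)*(x - 1)^2*(x + 2)*(x + 1)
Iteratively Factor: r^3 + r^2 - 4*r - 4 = (r - 2)*(r^2 + 3*r + 2) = (r - 2)*(r + 1)*(r + 2)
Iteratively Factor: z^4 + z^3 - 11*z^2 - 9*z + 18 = (z + 3)*(z^3 - 2*z^2 - 5*z + 6) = (z - 3)*(z + 3)*(z^2 + z - 2) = (z - 3)*(z + 2)*(z + 3)*(z - 1)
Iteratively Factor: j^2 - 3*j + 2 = (j - 2)*(j - 1)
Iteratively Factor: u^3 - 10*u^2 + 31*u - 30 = (u - 2)*(u^2 - 8*u + 15) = (u - 3)*(u - 2)*(u - 5)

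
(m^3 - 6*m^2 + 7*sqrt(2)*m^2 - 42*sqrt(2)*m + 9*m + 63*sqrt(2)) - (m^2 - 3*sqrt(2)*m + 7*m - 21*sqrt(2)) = m^3 - 7*m^2 + 7*sqrt(2)*m^2 - 39*sqrt(2)*m + 2*m + 84*sqrt(2)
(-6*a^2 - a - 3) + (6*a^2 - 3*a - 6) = -4*a - 9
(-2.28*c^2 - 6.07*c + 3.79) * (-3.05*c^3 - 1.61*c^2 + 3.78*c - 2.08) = 6.954*c^5 + 22.1843*c^4 - 10.4052*c^3 - 24.3041*c^2 + 26.9518*c - 7.8832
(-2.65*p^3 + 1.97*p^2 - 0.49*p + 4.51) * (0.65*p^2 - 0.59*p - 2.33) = -1.7225*p^5 + 2.844*p^4 + 4.6937*p^3 - 1.3695*p^2 - 1.5192*p - 10.5083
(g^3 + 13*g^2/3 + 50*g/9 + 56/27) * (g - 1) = g^4 + 10*g^3/3 + 11*g^2/9 - 94*g/27 - 56/27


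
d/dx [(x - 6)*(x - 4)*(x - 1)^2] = 4*x^3 - 36*x^2 + 90*x - 58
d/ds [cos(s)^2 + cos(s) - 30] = -sin(s) - sin(2*s)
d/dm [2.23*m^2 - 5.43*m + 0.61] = 4.46*m - 5.43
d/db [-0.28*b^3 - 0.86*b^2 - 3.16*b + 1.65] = -0.84*b^2 - 1.72*b - 3.16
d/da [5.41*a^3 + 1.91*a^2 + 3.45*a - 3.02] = 16.23*a^2 + 3.82*a + 3.45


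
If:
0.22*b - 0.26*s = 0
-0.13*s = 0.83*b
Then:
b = 0.00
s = 0.00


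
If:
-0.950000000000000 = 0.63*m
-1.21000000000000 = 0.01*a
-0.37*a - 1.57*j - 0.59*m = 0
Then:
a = -121.00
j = 29.08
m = -1.51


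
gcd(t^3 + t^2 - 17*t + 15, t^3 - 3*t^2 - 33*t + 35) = t^2 + 4*t - 5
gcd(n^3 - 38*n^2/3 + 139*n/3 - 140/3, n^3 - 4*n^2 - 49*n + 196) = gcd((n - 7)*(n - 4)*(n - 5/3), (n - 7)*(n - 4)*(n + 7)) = n^2 - 11*n + 28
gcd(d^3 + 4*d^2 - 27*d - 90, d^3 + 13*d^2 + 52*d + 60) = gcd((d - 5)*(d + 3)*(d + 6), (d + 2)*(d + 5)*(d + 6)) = d + 6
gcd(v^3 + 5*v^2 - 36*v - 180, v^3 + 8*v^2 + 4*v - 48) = v + 6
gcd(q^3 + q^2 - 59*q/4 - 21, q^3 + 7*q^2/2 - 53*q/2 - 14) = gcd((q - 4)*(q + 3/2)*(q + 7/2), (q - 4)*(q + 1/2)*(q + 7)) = q - 4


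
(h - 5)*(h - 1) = h^2 - 6*h + 5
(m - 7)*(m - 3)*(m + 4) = m^3 - 6*m^2 - 19*m + 84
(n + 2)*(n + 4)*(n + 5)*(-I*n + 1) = -I*n^4 + n^3 - 11*I*n^3 + 11*n^2 - 38*I*n^2 + 38*n - 40*I*n + 40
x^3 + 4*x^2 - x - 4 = (x - 1)*(x + 1)*(x + 4)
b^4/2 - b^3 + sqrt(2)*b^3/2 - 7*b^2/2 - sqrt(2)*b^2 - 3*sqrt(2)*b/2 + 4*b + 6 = (b/2 + sqrt(2))*(b - 3)*(b + 1)*(b - sqrt(2))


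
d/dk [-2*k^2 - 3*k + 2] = -4*k - 3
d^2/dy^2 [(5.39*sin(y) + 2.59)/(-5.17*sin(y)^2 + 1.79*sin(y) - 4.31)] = (144.068771*sin(y)^5 + 326.792081*sin(y)^4 - 1080.665971*sin(y)^3 - 596.333948*sin(y)^2 + 984.54111*sin(y) + 15.6605260000001)/(5.17*sin(y)^2 - 1.79*sin(y) + 4.31)^3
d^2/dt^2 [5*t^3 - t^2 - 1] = 30*t - 2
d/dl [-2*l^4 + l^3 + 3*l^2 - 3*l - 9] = -8*l^3 + 3*l^2 + 6*l - 3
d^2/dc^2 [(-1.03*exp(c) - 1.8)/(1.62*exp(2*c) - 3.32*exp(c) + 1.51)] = (-2.703132*exp(4*c) - 24.435432*exp(3*c) + 44.160876*exp(2*c) - 7.391276*exp(c) - 11.372263)*exp(c)/(4.251528*exp(6*c) - 26.139024*exp(5*c) + 65.457396*exp(4*c) - 85.322672*exp(3*c) + 61.012758*exp(2*c) - 22.709796*exp(c) + 3.442951)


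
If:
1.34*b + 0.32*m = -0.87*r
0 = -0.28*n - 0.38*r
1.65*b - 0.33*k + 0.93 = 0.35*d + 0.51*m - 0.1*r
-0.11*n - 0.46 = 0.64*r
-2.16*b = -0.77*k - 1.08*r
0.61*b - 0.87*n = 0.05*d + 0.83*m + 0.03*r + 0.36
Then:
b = 0.93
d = 5.05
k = 3.93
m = -1.35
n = 1.27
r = -0.94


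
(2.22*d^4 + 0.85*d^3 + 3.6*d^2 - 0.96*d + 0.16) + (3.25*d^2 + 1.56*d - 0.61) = 2.22*d^4 + 0.85*d^3 + 6.85*d^2 + 0.6*d - 0.45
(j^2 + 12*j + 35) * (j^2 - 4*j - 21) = j^4 + 8*j^3 - 34*j^2 - 392*j - 735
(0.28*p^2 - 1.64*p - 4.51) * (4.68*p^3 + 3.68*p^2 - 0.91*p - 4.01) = 1.3104*p^5 - 6.6448*p^4 - 27.3968*p^3 - 16.2272*p^2 + 10.6805*p + 18.0851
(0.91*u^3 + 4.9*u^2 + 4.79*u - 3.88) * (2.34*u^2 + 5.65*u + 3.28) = 2.1294*u^5 + 16.6075*u^4 + 41.8784*u^3 + 34.0563*u^2 - 6.2108*u - 12.7264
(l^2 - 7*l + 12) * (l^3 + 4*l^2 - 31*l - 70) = l^5 - 3*l^4 - 47*l^3 + 195*l^2 + 118*l - 840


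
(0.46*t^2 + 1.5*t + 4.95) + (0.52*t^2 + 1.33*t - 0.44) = 0.98*t^2 + 2.83*t + 4.51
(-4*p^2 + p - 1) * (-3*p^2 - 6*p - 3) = 12*p^4 + 21*p^3 + 9*p^2 + 3*p + 3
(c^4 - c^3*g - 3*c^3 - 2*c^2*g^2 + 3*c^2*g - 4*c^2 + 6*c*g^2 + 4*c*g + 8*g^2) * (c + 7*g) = c^5 + 6*c^4*g - 3*c^4 - 9*c^3*g^2 - 18*c^3*g - 4*c^3 - 14*c^2*g^3 + 27*c^2*g^2 - 24*c^2*g + 42*c*g^3 + 36*c*g^2 + 56*g^3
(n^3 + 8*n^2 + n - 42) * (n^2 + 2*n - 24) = n^5 + 10*n^4 - 7*n^3 - 232*n^2 - 108*n + 1008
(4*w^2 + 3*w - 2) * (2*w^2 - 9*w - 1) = 8*w^4 - 30*w^3 - 35*w^2 + 15*w + 2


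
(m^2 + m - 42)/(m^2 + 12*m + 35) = (m - 6)/(m + 5)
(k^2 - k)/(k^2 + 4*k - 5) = k/(k + 5)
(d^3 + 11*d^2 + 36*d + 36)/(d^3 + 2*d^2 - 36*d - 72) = (d + 3)/(d - 6)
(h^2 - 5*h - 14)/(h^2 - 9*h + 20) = (h^2 - 5*h - 14)/(h^2 - 9*h + 20)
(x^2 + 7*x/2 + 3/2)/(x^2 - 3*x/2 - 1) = (x + 3)/(x - 2)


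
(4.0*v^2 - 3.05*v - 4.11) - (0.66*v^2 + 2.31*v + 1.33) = 3.34*v^2 - 5.36*v - 5.44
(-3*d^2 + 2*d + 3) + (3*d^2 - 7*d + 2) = 5 - 5*d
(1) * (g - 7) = g - 7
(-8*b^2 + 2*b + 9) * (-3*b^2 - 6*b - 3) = 24*b^4 + 42*b^3 - 15*b^2 - 60*b - 27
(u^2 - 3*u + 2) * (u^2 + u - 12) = u^4 - 2*u^3 - 13*u^2 + 38*u - 24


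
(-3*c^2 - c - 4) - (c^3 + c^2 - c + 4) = -c^3 - 4*c^2 - 8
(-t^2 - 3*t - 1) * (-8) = 8*t^2 + 24*t + 8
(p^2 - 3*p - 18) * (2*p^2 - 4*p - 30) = 2*p^4 - 10*p^3 - 54*p^2 + 162*p + 540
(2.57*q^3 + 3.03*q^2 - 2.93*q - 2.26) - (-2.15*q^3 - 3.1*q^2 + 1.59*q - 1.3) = 4.72*q^3 + 6.13*q^2 - 4.52*q - 0.96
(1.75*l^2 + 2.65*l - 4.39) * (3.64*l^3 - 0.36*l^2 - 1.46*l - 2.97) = 6.37*l^5 + 9.016*l^4 - 19.4886*l^3 - 7.4861*l^2 - 1.4611*l + 13.0383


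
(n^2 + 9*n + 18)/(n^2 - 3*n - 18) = (n + 6)/(n - 6)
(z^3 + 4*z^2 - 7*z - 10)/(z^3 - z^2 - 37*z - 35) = (z - 2)/(z - 7)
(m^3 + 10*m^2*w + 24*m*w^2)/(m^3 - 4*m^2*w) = (m^2 + 10*m*w + 24*w^2)/(m*(m - 4*w))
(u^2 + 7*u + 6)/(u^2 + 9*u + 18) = (u + 1)/(u + 3)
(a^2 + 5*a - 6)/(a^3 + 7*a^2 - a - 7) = (a + 6)/(a^2 + 8*a + 7)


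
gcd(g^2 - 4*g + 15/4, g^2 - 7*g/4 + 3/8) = g - 3/2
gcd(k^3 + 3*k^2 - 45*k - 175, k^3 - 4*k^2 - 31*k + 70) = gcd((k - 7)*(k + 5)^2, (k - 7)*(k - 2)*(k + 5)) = k^2 - 2*k - 35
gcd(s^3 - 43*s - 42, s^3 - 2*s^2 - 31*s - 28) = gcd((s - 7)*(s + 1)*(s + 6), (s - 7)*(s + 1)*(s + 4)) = s^2 - 6*s - 7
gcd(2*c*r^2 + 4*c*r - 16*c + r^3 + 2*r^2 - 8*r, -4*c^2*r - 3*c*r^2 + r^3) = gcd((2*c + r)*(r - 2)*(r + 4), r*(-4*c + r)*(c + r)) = 1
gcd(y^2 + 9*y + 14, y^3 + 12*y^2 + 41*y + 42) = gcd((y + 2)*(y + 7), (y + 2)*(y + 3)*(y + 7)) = y^2 + 9*y + 14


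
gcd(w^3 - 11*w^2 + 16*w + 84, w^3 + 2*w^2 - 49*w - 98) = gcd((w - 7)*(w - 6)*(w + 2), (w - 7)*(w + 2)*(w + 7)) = w^2 - 5*w - 14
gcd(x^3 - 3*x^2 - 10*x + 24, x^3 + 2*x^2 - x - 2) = 1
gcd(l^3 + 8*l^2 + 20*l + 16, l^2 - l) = 1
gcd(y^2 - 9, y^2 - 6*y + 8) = 1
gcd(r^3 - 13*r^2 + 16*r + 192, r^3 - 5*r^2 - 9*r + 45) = r + 3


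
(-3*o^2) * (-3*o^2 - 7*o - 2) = 9*o^4 + 21*o^3 + 6*o^2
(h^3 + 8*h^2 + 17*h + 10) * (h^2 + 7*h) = h^5 + 15*h^4 + 73*h^3 + 129*h^2 + 70*h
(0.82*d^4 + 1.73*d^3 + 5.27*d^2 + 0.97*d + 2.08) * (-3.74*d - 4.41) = -3.0668*d^5 - 10.0864*d^4 - 27.3391*d^3 - 26.8685*d^2 - 12.0569*d - 9.1728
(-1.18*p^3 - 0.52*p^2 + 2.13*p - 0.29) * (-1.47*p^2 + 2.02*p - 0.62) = 1.7346*p^5 - 1.6192*p^4 - 3.4499*p^3 + 5.0513*p^2 - 1.9064*p + 0.1798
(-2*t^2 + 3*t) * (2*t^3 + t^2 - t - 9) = -4*t^5 + 4*t^4 + 5*t^3 + 15*t^2 - 27*t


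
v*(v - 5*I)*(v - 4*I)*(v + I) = v^4 - 8*I*v^3 - 11*v^2 - 20*I*v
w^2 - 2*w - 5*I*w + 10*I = (w - 2)*(w - 5*I)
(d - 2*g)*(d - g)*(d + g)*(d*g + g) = d^4*g - 2*d^3*g^2 + d^3*g - d^2*g^3 - 2*d^2*g^2 + 2*d*g^4 - d*g^3 + 2*g^4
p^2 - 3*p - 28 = (p - 7)*(p + 4)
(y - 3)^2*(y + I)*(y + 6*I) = y^4 - 6*y^3 + 7*I*y^3 + 3*y^2 - 42*I*y^2 + 36*y + 63*I*y - 54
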